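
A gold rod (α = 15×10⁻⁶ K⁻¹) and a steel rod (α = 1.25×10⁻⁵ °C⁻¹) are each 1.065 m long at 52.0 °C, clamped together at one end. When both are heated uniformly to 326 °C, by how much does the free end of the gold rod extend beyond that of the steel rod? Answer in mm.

0.730 mm

ΔT = 274.0 K
gold: ΔL = 15×10⁻⁶ × 1.065 m × 274.0 = 4.3771×10⁻³ m = 4.3771 mm
steel: ΔL = 1.25×10⁻⁵ × 1.065 m × 274.0 = 3.6476×10⁻³ m = 3.6476 mm
difference = 4.3771 − 3.6476 = 0.7295 mm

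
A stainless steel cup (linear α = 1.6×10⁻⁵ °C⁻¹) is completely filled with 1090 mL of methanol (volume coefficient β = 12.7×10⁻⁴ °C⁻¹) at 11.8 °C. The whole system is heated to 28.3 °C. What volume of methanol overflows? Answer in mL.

22.0 mL

The cup also expands: β_container ≈ 3α = 4.8×10⁻⁵ /K
Net overflow = V₀(β_liq − 3α_cont)ΔT
β − 3α = 1.27×10⁻³ − 4.8×10⁻⁵ = 1.222×10⁻³ /K; ΔT = 16.5 K
ΔV = 1090 × 1.222×10⁻³ × 16.5 = 22.0 mL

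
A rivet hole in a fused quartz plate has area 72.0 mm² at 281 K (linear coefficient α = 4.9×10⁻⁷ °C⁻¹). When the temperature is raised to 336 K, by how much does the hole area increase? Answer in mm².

ΔA = 0.00388 mm²

Area coefficient ≈ 2α; |ΔT| = 55 K
ΔA = 2αA₀ΔT = 2(4.9×10⁻⁷)(72.0)(55) = 3.88×10⁻³ mm²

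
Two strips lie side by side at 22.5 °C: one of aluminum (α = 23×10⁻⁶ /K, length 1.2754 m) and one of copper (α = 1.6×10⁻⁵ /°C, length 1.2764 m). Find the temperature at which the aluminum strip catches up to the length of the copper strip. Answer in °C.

T = 134.7 °C

L₁(1 + α₁ΔT) = L₂(1 + α₂ΔT) ⇒ ΔT = (L₂ − L₁)/(α₁L₁ − α₂L₂)
L₂ − L₁ = 1.2764 − 1.2754 = 1.00×10⁻³ m
α₁L₁ − α₂L₂ = 23×10⁻⁶×1.2754 − 1.6×10⁻⁵×1.2764 = 8.9118×10⁻⁶ m/K
ΔT = 1.00×10⁻³ / 8.9118×10⁻⁶ = 112.211 K
T = 22.5 + 112.211 = 134.711 °C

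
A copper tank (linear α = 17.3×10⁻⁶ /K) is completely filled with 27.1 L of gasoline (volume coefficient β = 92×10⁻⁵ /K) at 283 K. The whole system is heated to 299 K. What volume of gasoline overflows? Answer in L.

The tank also expands: β_container ≈ 3α = 5.19×10⁻⁵ /K
Net overflow = V₀(β_liq − 3α_cont)ΔT
β − 3α = 9.20×10⁻⁴ − 5.19×10⁻⁵ = 8.681×10⁻⁴ /K; ΔT = 16 K
ΔV = 27.1 × 8.681×10⁻⁴ × 16 = 0.376 L

0.376 L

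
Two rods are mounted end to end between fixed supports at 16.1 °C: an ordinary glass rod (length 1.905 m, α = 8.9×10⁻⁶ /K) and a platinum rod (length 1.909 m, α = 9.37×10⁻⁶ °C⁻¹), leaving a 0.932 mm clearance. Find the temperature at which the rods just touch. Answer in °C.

Gap closes when ΔL₁ + ΔL₂ = 0.932 mm = 9.32×10⁻⁴ m
(α₁L₁ + α₂L₂)ΔT = g
α₁L₁ + α₂L₂ = 8.9×10⁻⁶×1.905 + 9.37×10⁻⁶×1.909 = 3.484183×10⁻⁵ m/K
ΔT = 9.32×10⁻⁴ / 3.484183×10⁻⁵ = 26.749 K
T = 16.1 + 26.749 = 42.849 °C

T = 42.8 °C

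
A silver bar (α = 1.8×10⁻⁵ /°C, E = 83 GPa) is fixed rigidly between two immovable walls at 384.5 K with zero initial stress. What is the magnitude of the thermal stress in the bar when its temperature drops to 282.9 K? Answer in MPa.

Fully constrained: the free strain ε = αΔT is blocked, so σ = Eε = EαΔT.
|ΔT| = 101.6 K
σ = 83.0×10⁹ × 1.8×10⁻⁵ × 101.6 = 1.52×10⁸ Pa

σ = 152 MPa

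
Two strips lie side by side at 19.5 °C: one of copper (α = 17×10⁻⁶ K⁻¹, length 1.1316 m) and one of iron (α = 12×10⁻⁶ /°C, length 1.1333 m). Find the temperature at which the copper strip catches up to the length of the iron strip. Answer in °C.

Equal length when α₁L₁ΔT − α₂L₂ΔT = L₂ − L₁ = 1.70×10⁻³ m
α₁L₁ = 1.92372×10⁻⁵, α₂L₂ = 1.35996×10⁻⁵ → Δ(αL) = 5.6376×10⁻⁶ m/K
ΔT = 1.70×10⁻³ / 5.6376×10⁻⁶ = 301.547 K, so T = 19.5 + 301.547 = 321.047 °C

T = 321.0 °C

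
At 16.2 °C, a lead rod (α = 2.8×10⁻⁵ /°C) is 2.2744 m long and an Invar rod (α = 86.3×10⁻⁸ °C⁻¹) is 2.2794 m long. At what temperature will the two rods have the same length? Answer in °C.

T = 97.22 °C

Equal length when α₁L₁ΔT − α₂L₂ΔT = L₂ − L₁ = 5.00×10⁻³ m
α₁L₁ = 6.36832×10⁻⁵, α₂L₂ = 1.9671222×10⁻⁶ → Δ(αL) = 6.17160778×10⁻⁵ m/K
ΔT = 5.00×10⁻³ / 6.17160778×10⁻⁵ = 81.0162 K, so T = 16.2 + 81.0162 = 97.2162 °C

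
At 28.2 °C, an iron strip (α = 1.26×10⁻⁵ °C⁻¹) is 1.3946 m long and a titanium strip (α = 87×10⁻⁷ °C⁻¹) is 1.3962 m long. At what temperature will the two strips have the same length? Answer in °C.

T = 323.1 °C

L₁(1 + α₁ΔT) = L₂(1 + α₂ΔT) ⇒ ΔT = (L₂ − L₁)/(α₁L₁ − α₂L₂)
L₂ − L₁ = 1.3962 − 1.3946 = 1.60×10⁻³ m
α₁L₁ − α₂L₂ = 1.26×10⁻⁵×1.3946 − 87×10⁻⁷×1.3962 = 5.42502×10⁻⁶ m/K
ΔT = 1.60×10⁻³ / 5.42502×10⁻⁶ = 294.930 K
T = 28.2 + 294.930 = 323.130 °C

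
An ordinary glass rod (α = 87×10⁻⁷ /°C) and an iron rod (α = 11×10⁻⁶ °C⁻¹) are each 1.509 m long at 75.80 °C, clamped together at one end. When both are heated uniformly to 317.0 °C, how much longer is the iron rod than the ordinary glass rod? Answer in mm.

ΔT = 241.20 K
ordinary glass: ΔL = 87×10⁻⁷ × 1.509 m × 241.20 = 3.1665×10⁻³ m = 3.1665 mm
iron: ΔL = 11×10⁻⁶ × 1.509 m × 241.20 = 4.0037×10⁻³ m = 4.0037 mm
difference = 4.0037 − 3.1665 = 0.8372 mm

0.837 mm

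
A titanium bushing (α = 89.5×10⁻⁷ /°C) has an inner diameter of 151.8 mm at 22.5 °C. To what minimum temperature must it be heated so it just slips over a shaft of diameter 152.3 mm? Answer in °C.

T = 391 °C

Required Δd = 152.3 − 151.8 = 0.5 mm
Δd = αd₀ΔT ⇒ ΔT = Δd/(αd₀) = 0.5 / (89.5×10⁻⁷ × 151.8) = 368.02 K
T_min = 22.5 + 368.02 = 390.52 °C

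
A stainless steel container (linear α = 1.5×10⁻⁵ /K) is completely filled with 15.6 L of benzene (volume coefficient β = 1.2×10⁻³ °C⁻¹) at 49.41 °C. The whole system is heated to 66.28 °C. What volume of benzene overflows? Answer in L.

The container also expands: β_container ≈ 3α = 4.5×10⁻⁵ /K
Net overflow = V₀(β_liq − 3α_cont)ΔT
β − 3α = 1.20×10⁻³ − 4.5×10⁻⁵ = 1.155×10⁻³ /K; ΔT = 16.87 K
ΔV = 15.6 × 1.155×10⁻³ × 16.87 = 0.304 L

0.304 L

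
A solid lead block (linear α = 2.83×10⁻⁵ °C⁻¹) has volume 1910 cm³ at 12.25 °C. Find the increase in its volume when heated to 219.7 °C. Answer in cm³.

ΔV = 33.6 cm³

Isotropic solid: β ≈ 3α = 8.5×10⁻⁵ /K; ΔT = 207.45 K
ΔV = 3αV₀ΔT = 3(2.83×10⁻⁵)(1910)(207.45) = 33.6 cm³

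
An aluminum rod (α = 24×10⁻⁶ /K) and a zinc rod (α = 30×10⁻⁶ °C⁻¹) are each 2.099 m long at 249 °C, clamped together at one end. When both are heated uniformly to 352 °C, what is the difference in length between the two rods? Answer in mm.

ΔT = 103 K
aluminum: ΔL = 24×10⁻⁶ × 2.099 m × 103 = 5.1887×10⁻³ m = 5.1887 mm
zinc: ΔL = 30×10⁻⁶ × 2.099 m × 103 = 6.4859×10⁻³ m = 6.4859 mm
difference = 6.4859 − 5.1887 = 1.2972 mm

1.30 mm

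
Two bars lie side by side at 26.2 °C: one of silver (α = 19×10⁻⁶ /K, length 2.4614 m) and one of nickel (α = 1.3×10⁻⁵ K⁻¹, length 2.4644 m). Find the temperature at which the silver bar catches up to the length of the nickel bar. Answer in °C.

T = 229.9 °C

Equal length when α₁L₁ΔT − α₂L₂ΔT = L₂ − L₁ = 3.00×10⁻³ m
α₁L₁ = 4.67666×10⁻⁵, α₂L₂ = 3.20372×10⁻⁵ → Δ(αL) = 1.47294×10⁻⁵ m/K
ΔT = 3.00×10⁻³ / 1.47294×10⁻⁵ = 203.674 K, so T = 26.2 + 203.674 = 229.874 °C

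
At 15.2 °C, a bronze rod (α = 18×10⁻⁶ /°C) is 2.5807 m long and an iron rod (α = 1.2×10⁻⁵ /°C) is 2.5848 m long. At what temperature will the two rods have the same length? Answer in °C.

T = 280.8 °C

Equal length when α₁L₁ΔT − α₂L₂ΔT = L₂ − L₁ = 4.10×10⁻³ m
α₁L₁ = 4.64526×10⁻⁵, α₂L₂ = 3.10176×10⁻⁵ → Δ(αL) = 1.5435×10⁻⁵ m/K
ΔT = 4.10×10⁻³ / 1.5435×10⁻⁵ = 265.630 K, so T = 15.2 + 265.630 = 280.830 °C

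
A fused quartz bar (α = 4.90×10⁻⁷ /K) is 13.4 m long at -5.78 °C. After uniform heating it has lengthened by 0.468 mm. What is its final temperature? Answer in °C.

ΔL = αL₀ΔT ⇒ ΔT = ΔL / (αL₀)
ΔT = 0.468×10⁻³ m / (4.90×10⁻⁷ × 13.4 m) = 71.276 K
T = -5.78 + 71.276 = 65.496 °C

T = 65.5 °C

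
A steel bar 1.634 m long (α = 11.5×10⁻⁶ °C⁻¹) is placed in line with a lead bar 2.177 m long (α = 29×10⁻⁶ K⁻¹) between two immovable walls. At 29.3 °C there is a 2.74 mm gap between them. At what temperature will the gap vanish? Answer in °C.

T = 62.7 °C

Gap closes when ΔL₁ + ΔL₂ = 2.74 mm = 2.74×10⁻³ m
(α₁L₁ + α₂L₂)ΔT = g
α₁L₁ + α₂L₂ = 11.5×10⁻⁶×1.634 + 29×10⁻⁶×2.177 = 8.1924×10⁻⁵ m/K
ΔT = 2.74×10⁻³ / 8.1924×10⁻⁵ = 33.446 K
T = 29.3 + 33.446 = 62.746 °C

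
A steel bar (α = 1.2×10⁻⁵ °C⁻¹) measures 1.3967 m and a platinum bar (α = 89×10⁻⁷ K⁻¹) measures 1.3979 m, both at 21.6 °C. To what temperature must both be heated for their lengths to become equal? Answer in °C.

T = 299.4 °C

L₁(1 + α₁ΔT) = L₂(1 + α₂ΔT) ⇒ ΔT = (L₂ − L₁)/(α₁L₁ − α₂L₂)
L₂ − L₁ = 1.3979 − 1.3967 = 1.20×10⁻³ m
α₁L₁ − α₂L₂ = 1.2×10⁻⁵×1.3967 − 89×10⁻⁷×1.3979 = 4.31909×10⁻⁶ m/K
ΔT = 1.20×10⁻³ / 4.31909×10⁻⁶ = 277.836 K
T = 21.6 + 277.836 = 299.436 °C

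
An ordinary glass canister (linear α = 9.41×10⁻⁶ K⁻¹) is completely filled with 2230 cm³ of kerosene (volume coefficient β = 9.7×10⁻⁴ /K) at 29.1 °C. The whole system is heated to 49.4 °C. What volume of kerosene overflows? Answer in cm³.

42.6 cm³

The canister also expands: β_container ≈ 3α = 2.823×10⁻⁵ /K
Net overflow = V₀(β_liq − 3α_cont)ΔT
β − 3α = 9.70×10⁻⁴ − 2.823×10⁻⁵ = 9.4177×10⁻⁴ /K; ΔT = 20.3 K
ΔV = 2230 × 9.4177×10⁻⁴ × 20.3 = 42.6 cm³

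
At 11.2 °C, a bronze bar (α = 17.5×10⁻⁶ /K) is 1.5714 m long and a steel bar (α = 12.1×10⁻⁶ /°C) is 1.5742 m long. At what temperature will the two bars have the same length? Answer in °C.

T = 342.5 °C

Equal length when α₁L₁ΔT − α₂L₂ΔT = L₂ − L₁ = 2.80×10⁻³ m
α₁L₁ = 2.74995×10⁻⁵, α₂L₂ = 1.904782×10⁻⁵ → Δ(αL) = 8.45168×10⁻⁶ m/K
ΔT = 2.80×10⁻³ / 8.45168×10⁻⁶ = 331.295 K, so T = 11.2 + 331.295 = 342.495 °C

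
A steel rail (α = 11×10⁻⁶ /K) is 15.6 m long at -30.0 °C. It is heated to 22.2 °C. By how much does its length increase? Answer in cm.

ΔL = 0.896 cm

|ΔT| = |22.2 − (-30.0)| = 52.2 K
ΔL = αL₀ΔT = (11×10⁻⁶)(15.6)(52.2) = 8.96×10⁻³ m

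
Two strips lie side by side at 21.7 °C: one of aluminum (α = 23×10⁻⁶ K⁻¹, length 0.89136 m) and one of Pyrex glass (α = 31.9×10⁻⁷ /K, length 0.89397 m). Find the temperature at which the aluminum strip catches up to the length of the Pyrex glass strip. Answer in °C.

T = 169.6 °C

L₁(1 + α₁ΔT) = L₂(1 + α₂ΔT) ⇒ ΔT = (L₂ − L₁)/(α₁L₁ − α₂L₂)
L₂ − L₁ = 0.89397 − 0.89136 = 2.61×10⁻³ m
α₁L₁ − α₂L₂ = 23×10⁻⁶×0.89136 − 31.9×10⁻⁷×0.89397 = 1.76495157×10⁻⁵ m/K
ΔT = 2.61×10⁻³ / 1.76495157×10⁻⁵ = 147.879 K
T = 21.7 + 147.879 = 169.579 °C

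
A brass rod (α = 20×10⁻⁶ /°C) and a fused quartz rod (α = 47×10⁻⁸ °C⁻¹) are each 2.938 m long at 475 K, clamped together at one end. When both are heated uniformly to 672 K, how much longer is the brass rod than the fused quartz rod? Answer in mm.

11.3 mm

ΔT = 197 K
brass: ΔL = 20×10⁻⁶ × 2.938 m × 197 = 1.1576×10⁻² m = 11.576 mm
fused quartz: ΔL = 47×10⁻⁸ × 2.938 m × 197 = 2.7203×10⁻⁴ m = 0.27203 mm
difference = 11.576 − 0.27203 = 11.30397 mm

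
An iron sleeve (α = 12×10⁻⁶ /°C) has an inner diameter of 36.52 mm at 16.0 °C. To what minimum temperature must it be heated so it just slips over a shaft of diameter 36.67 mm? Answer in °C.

Required Δd = 36.67 − 36.52 = 0.15 mm
Δd = αd₀ΔT ⇒ ΔT = Δd/(αd₀) = 0.15 / (12×10⁻⁶ × 36.52) = 342.28 K
T_min = 16.0 + 342.28 = 358.28 °C

T = 358 °C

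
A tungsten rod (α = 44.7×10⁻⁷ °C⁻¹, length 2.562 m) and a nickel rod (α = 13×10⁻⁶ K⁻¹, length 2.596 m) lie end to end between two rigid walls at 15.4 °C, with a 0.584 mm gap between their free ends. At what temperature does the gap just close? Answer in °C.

T = 28.3 °C

Gap closes when ΔL₁ + ΔL₂ = 0.584 mm = 5.84×10⁻⁴ m
(α₁L₁ + α₂L₂)ΔT = g
α₁L₁ + α₂L₂ = 44.7×10⁻⁷×2.562 + 13×10⁻⁶×2.596 = 4.520014×10⁻⁵ m/K
ΔT = 5.84×10⁻⁴ / 4.520014×10⁻⁵ = 12.920 K
T = 15.4 + 12.920 = 28.320 °C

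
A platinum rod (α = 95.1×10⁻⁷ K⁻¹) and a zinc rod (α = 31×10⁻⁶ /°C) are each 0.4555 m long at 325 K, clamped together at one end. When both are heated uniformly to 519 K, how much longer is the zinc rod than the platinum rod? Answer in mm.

ΔT = 194 K
platinum: ΔL = 95.1×10⁻⁷ × 0.4555 m × 194 = 8.4037×10⁻⁴ m = 0.84037 mm
zinc: ΔL = 31×10⁻⁶ × 0.4555 m × 194 = 2.7394×10⁻³ m = 2.7394 mm
difference = 2.7394 − 0.84037 = 1.89903 mm

1.90 mm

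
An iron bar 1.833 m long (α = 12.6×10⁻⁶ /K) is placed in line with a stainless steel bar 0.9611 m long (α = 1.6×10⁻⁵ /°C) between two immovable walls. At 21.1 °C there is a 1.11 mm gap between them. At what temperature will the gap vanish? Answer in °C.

T = 50.0 °C

Gap closes when ΔL₁ + ΔL₂ = 1.11 mm = 1.11×10⁻³ m
(α₁L₁ + α₂L₂)ΔT = g
α₁L₁ + α₂L₂ = 12.6×10⁻⁶×1.833 + 1.6×10⁻⁵×0.9611 = 3.84734×10⁻⁵ m/K
ΔT = 1.11×10⁻³ / 3.84734×10⁻⁵ = 28.851 K
T = 21.1 + 28.851 = 49.951 °C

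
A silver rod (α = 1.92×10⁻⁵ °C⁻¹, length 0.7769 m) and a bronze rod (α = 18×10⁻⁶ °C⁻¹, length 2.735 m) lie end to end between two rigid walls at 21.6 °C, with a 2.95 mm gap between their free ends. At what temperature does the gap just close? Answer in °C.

T = 67.6 °C

Gap closes when ΔL₁ + ΔL₂ = 2.95 mm = 2.95×10⁻³ m
(α₁L₁ + α₂L₂)ΔT = g
α₁L₁ + α₂L₂ = 1.92×10⁻⁵×0.7769 + 18×10⁻⁶×2.735 = 6.414648×10⁻⁵ m/K
ΔT = 2.95×10⁻³ / 6.414648×10⁻⁵ = 45.988 K
T = 21.6 + 45.988 = 67.588 °C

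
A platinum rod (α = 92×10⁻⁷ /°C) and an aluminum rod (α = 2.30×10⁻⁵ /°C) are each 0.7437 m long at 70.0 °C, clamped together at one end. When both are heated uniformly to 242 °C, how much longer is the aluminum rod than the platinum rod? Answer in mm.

1.77 mm

ΔT = 172.0 K
platinum: ΔL = 92×10⁻⁷ × 0.7437 m × 172.0 = 1.1768×10⁻³ m = 1.1768 mm
aluminum: ΔL = 2.30×10⁻⁵ × 0.7437 m × 172.0 = 2.9421×10⁻³ m = 2.9421 mm
difference = 2.9421 − 1.1768 = 1.7653 mm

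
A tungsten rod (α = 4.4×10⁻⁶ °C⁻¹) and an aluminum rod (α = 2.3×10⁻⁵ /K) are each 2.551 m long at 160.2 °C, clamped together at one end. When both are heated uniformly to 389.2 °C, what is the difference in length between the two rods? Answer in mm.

ΔT = 229.0 K
tungsten: ΔL = 4.4×10⁻⁶ × 2.551 m × 229.0 = 2.5704×10⁻³ m = 2.5704 mm
aluminum: ΔL = 2.3×10⁻⁵ × 2.551 m × 229.0 = 1.3436×10⁻² m = 13.436 mm
difference = 13.436 − 2.5704 = 10.8656 mm

10.9 mm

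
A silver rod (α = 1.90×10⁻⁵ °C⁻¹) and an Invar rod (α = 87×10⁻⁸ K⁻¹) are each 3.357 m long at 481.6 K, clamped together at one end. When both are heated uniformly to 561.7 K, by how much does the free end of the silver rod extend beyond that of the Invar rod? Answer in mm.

ΔT = 80.1 K
silver: ΔL = 1.90×10⁻⁵ × 3.357 m × 80.1 = 5.1090×10⁻³ m = 5.1090 mm
Invar: ΔL = 87×10⁻⁸ × 3.357 m × 80.1 = 2.3394×10⁻⁴ m = 0.23394 mm
difference = 5.1090 − 0.23394 = 4.87506 mm

4.88 mm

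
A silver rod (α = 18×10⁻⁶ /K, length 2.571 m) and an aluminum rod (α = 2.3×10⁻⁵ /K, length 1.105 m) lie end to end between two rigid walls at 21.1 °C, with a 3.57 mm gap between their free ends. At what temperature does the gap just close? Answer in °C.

T = 70.9 °C

α₁L₁ = 4.6278×10⁻⁵ m/K, α₂L₂ = 2.5415×10⁻⁵ m/K → total 7.1693×10⁻⁵ m/K
ΔT = g/(α₁L₁+α₂L₂) = 3.57×10⁻³ / 7.1693×10⁻⁵ = 49.796 K
T = 21.1 + 49.796 = 70.896 °C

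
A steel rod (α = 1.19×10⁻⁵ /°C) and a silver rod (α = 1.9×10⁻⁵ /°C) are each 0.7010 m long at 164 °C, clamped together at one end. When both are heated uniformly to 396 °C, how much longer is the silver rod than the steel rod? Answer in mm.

1.15 mm

ΔT = 232 K
steel: ΔL = 1.19×10⁻⁵ × 0.7010 m × 232 = 1.9353×10⁻³ m = 1.9353 mm
silver: ΔL = 1.9×10⁻⁵ × 0.7010 m × 232 = 3.0900×10⁻³ m = 3.0900 mm
difference = 3.0900 − 1.9353 = 1.1547 mm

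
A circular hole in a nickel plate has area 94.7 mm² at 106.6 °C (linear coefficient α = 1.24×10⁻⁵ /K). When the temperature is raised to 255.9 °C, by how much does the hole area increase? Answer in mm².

Area coefficient ≈ 2α; |ΔT| = 149.3 K
ΔA = 2αA₀ΔT = 2(1.24×10⁻⁵)(94.7)(149.3) = 0.351 mm²

ΔA = 0.351 mm²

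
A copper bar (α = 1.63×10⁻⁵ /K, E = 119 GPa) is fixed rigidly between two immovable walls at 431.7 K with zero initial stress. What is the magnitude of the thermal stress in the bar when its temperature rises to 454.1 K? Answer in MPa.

σ = 43.4 MPa

Fully constrained: the free strain ε = αΔT is blocked, so σ = Eε = EαΔT.
|ΔT| = 22.4 K
σ = 119×10⁹ × 1.63×10⁻⁵ × 22.4 = 4.34×10⁷ Pa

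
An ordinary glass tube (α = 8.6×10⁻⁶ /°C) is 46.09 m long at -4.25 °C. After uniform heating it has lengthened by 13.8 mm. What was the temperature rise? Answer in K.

ΔL = αL₀ΔT ⇒ ΔT = ΔL / (αL₀)
ΔT = 13.8×10⁻³ m / (8.6×10⁻⁶ × 46.09 m) = 34.816 K

ΔT = 34.8 K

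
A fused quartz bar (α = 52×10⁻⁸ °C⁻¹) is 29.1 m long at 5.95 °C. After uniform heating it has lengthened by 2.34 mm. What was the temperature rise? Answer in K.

ΔL = αL₀ΔT ⇒ ΔT = ΔL / (αL₀)
ΔT = 2.34×10⁻³ m / (52×10⁻⁸ × 29.1 m) = 154.64 K

ΔT = 155 K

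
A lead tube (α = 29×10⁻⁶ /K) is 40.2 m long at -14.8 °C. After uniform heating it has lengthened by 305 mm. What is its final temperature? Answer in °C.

ΔL = αL₀ΔT ⇒ ΔT = ΔL / (αL₀)
ΔT = 305×10⁻³ m / (29×10⁻⁶ × 40.2 m) = 261.62 K
T = -14.8 + 261.62 = 246.82 °C

T = 247 °C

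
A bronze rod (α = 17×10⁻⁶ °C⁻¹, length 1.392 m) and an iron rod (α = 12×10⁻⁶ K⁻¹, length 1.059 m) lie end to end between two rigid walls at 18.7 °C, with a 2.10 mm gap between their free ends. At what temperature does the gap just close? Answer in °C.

α₁L₁ = 2.3664×10⁻⁵ m/K, α₂L₂ = 1.2708×10⁻⁵ m/K → total 3.6372×10⁻⁵ m/K
ΔT = g/(α₁L₁+α₂L₂) = 2.10×10⁻³ / 3.6372×10⁻⁵ = 57.737 K
T = 18.7 + 57.737 = 76.437 °C

T = 76.4 °C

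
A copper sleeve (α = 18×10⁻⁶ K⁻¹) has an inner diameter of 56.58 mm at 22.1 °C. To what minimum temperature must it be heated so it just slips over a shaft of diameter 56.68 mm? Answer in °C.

T = 120 °C

Required Δd = 56.68 − 56.58 = 0.10 mm
Δd = αd₀ΔT ⇒ ΔT = Δd/(αd₀) = 0.10 / (18×10⁻⁶ × 56.58) = 98.19 K
T_min = 22.1 + 98.19 = 120.29 °C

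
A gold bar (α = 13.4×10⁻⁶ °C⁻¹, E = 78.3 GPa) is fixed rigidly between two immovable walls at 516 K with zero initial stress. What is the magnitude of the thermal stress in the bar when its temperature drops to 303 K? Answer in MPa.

Fully constrained: the free strain ε = αΔT is blocked, so σ = Eε = EαΔT.
|ΔT| = 213 K
σ = 78.3×10⁹ × 13.4×10⁻⁶ × 213 = 2.23×10⁸ Pa

σ = 223 MPa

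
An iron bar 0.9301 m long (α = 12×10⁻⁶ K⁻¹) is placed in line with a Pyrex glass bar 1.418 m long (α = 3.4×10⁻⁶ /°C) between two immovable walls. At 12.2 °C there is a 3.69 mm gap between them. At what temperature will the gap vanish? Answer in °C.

α₁L₁ = 1.11612×10⁻⁵ m/K, α₂L₂ = 4.8212×10⁻⁶ m/K → total 1.59824×10⁻⁵ m/K
ΔT = g/(α₁L₁+α₂L₂) = 3.69×10⁻³ / 1.59824×10⁻⁵ = 230.88 K
T = 12.2 + 230.88 = 243.08 °C

T = 243 °C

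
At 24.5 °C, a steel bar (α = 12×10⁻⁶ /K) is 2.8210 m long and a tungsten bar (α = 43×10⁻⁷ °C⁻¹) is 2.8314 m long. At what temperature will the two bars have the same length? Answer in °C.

T = 504.3 °C

L₁(1 + α₁ΔT) = L₂(1 + α₂ΔT) ⇒ ΔT = (L₂ − L₁)/(α₁L₁ − α₂L₂)
L₂ − L₁ = 2.8314 − 2.8210 = 1.04×10⁻² m
α₁L₁ − α₂L₂ = 12×10⁻⁶×2.8210 − 43×10⁻⁷×2.8314 = 2.167698×10⁻⁵ m/K
ΔT = 1.04×10⁻² / 2.167698×10⁻⁵ = 479.772 K
T = 24.5 + 479.772 = 504.272 °C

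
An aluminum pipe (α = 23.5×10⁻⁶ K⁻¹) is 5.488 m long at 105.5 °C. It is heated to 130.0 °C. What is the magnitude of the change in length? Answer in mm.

ΔL = 3.16 mm

|ΔT| = |130.0 − 105.5| = 24.5 K
ΔL = αL₀ΔT = (23.5×10⁻⁶)(5.488)(24.5) = 3.16×10⁻³ m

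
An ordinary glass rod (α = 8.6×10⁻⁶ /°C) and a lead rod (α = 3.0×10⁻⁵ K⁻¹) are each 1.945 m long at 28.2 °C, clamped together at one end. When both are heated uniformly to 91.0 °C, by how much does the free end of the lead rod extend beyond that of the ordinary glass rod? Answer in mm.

ΔT = 62.8 K
ordinary glass: ΔL = 8.6×10⁻⁶ × 1.945 m × 62.8 = 1.0505×10⁻³ m = 1.0505 mm
lead: ΔL = 3.0×10⁻⁵ × 1.945 m × 62.8 = 3.6644×10⁻³ m = 3.6644 mm
difference = 3.6644 − 1.0505 = 2.6139 mm

2.61 mm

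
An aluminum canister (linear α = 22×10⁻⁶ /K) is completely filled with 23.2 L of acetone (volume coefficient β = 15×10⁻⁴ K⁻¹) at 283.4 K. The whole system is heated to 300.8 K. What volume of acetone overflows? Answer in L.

0.579 L

The canister also expands: β_container ≈ 3α = 6.6×10⁻⁵ /K
Net overflow = V₀(β_liq − 3α_cont)ΔT
β − 3α = 1.50×10⁻³ − 6.6×10⁻⁵ = 1.434×10⁻³ /K; ΔT = 17.4 K
ΔV = 23.2 × 1.434×10⁻³ × 17.4 = 0.579 L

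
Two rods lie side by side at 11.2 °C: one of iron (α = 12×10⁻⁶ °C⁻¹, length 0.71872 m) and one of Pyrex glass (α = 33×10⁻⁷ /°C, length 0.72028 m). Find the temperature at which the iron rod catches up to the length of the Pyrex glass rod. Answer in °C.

Equal length when α₁L₁ΔT − α₂L₂ΔT = L₂ − L₁ = 1.56×10⁻³ m
α₁L₁ = 8.62464×10⁻⁶, α₂L₂ = 2.376924×10⁻⁶ → Δ(αL) = 6.247716×10⁻⁶ m/K
ΔT = 1.56×10⁻³ / 6.247716×10⁻⁶ = 249.691 K, so T = 11.2 + 249.691 = 260.891 °C

T = 260.9 °C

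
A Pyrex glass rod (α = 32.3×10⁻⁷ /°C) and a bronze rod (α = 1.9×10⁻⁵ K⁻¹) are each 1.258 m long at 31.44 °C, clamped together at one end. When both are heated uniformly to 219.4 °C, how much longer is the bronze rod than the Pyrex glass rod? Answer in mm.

3.73 mm

ΔT = 187.96 K
Pyrex glass: ΔL = 32.3×10⁻⁷ × 1.258 m × 187.96 = 7.6375×10⁻⁴ m = 0.76375 mm
bronze: ΔL = 1.9×10⁻⁵ × 1.258 m × 187.96 = 4.4926×10⁻³ m = 4.4926 mm
difference = 4.4926 − 0.76375 = 3.72885 mm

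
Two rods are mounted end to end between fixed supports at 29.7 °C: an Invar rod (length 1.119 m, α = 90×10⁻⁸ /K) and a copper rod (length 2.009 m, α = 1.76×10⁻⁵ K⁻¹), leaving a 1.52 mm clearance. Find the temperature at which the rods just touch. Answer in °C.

α₁L₁ = 1.0071×10⁻⁶ m/K, α₂L₂ = 3.53584×10⁻⁵ m/K → total 3.63655×10⁻⁵ m/K
ΔT = g/(α₁L₁+α₂L₂) = 1.52×10⁻³ / 3.63655×10⁻⁵ = 41.798 K
T = 29.7 + 41.798 = 71.498 °C

T = 71.5 °C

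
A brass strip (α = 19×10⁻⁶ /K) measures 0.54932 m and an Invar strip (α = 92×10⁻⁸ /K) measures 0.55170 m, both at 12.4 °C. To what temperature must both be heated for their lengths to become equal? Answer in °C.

Equal length when α₁L₁ΔT − α₂L₂ΔT = L₂ − L₁ = 2.38×10⁻³ m
α₁L₁ = 1.043708×10⁻⁵, α₂L₂ = 5.07564×10⁻⁷ → Δ(αL) = 9.929516×10⁻⁶ m/K
ΔT = 2.38×10⁻³ / 9.929516×10⁻⁶ = 239.689 K, so T = 12.4 + 239.689 = 252.089 °C

T = 252.1 °C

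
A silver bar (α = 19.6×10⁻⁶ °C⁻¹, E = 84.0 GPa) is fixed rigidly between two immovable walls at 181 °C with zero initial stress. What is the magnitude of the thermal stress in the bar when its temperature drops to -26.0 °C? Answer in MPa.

σ = 341 MPa

Fully constrained: the free strain ε = αΔT is blocked, so σ = Eε = EαΔT.
|ΔT| = 207.0 K
σ = 84.0×10⁹ × 19.6×10⁻⁶ × 207.0 = 3.41×10⁸ Pa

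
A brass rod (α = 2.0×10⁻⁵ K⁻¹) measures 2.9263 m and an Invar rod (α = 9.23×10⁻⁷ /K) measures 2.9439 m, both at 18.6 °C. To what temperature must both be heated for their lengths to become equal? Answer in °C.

L₁(1 + α₁ΔT) = L₂(1 + α₂ΔT) ⇒ ΔT = (L₂ − L₁)/(α₁L₁ − α₂L₂)
L₂ − L₁ = 2.9439 − 2.9263 = 1.76×10⁻² m
α₁L₁ − α₂L₂ = 2.0×10⁻⁵×2.9263 − 9.23×10⁻⁷×2.9439 = 5.58087803×10⁻⁵ m/K
ΔT = 1.76×10⁻² / 5.58087803×10⁻⁵ = 315.363 K
T = 18.6 + 315.363 = 333.963 °C

T = 334.0 °C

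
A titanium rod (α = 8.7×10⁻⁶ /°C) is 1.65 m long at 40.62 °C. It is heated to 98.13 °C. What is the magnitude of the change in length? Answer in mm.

ΔL = 0.826 mm

|ΔT| = |98.13 − 40.62| = 57.51 K
ΔL = αL₀ΔT = (8.7×10⁻⁶)(1.65)(57.51) = 8.26×10⁻⁴ m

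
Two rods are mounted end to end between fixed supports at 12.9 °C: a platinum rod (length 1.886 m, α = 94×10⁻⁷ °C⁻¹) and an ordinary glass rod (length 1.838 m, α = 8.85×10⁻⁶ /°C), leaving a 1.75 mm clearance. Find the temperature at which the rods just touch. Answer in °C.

Gap closes when ΔL₁ + ΔL₂ = 1.75 mm = 1.75×10⁻³ m
(α₁L₁ + α₂L₂)ΔT = g
α₁L₁ + α₂L₂ = 94×10⁻⁷×1.886 + 8.85×10⁻⁶×1.838 = 3.39947×10⁻⁵ m/K
ΔT = 1.75×10⁻³ / 3.39947×10⁻⁵ = 51.479 K
T = 12.9 + 51.479 = 64.379 °C

T = 64.4 °C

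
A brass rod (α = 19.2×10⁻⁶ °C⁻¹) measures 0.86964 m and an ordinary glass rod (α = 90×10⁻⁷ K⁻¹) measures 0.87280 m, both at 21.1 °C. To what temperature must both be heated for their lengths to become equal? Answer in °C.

Equal length when α₁L₁ΔT − α₂L₂ΔT = L₂ − L₁ = 3.16×10⁻³ m
α₁L₁ = 1.6697088×10⁻⁵, α₂L₂ = 7.8552×10⁻⁶ → Δ(αL) = 8.841888×10⁻⁶ m/K
ΔT = 3.16×10⁻³ / 8.841888×10⁻⁶ = 357.390 K, so T = 21.1 + 357.390 = 378.490 °C

T = 378.5 °C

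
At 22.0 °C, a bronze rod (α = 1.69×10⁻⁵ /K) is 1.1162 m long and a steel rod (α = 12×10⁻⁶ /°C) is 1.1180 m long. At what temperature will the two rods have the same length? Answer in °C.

Equal length when α₁L₁ΔT − α₂L₂ΔT = L₂ − L₁ = 1.80×10⁻³ m
α₁L₁ = 1.886378×10⁻⁵, α₂L₂ = 1.3416×10⁻⁵ → Δ(αL) = 5.44778×10⁻⁶ m/K
ΔT = 1.80×10⁻³ / 5.44778×10⁻⁶ = 330.410 K, so T = 22.0 + 330.410 = 352.410 °C

T = 352.4 °C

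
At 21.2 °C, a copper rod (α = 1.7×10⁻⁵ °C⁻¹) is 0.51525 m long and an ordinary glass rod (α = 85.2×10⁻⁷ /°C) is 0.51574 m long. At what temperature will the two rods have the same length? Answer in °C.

T = 133.5 °C

Equal length when α₁L₁ΔT − α₂L₂ΔT = L₂ − L₁ = 4.90×10⁻⁴ m
α₁L₁ = 8.75925×10⁻⁶, α₂L₂ = 4.3941048×10⁻⁶ → Δ(αL) = 4.3651452×10⁻⁶ m/K
ΔT = 4.90×10⁻⁴ / 4.3651452×10⁻⁶ = 112.253 K, so T = 21.2 + 112.253 = 133.453 °C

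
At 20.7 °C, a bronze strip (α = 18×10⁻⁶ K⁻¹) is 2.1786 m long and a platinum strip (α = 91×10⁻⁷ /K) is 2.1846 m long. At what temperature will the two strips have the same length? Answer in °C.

Equal length when α₁L₁ΔT − α₂L₂ΔT = L₂ − L₁ = 6.00×10⁻³ m
α₁L₁ = 3.92148×10⁻⁵, α₂L₂ = 1.987986×10⁻⁵ → Δ(αL) = 1.933494×10⁻⁵ m/K
ΔT = 6.00×10⁻³ / 1.933494×10⁻⁵ = 310.319 K, so T = 20.7 + 310.319 = 331.019 °C

T = 331.0 °C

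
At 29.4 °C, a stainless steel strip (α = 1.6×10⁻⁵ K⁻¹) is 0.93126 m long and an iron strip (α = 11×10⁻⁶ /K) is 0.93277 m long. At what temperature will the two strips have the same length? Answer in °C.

T = 354.9 °C

Equal length when α₁L₁ΔT − α₂L₂ΔT = L₂ − L₁ = 1.51×10⁻³ m
α₁L₁ = 1.490016×10⁻⁵, α₂L₂ = 1.026047×10⁻⁵ → Δ(αL) = 4.63969×10⁻⁶ m/K
ΔT = 1.51×10⁻³ / 4.63969×10⁻⁶ = 325.453 K, so T = 29.4 + 325.453 = 354.853 °C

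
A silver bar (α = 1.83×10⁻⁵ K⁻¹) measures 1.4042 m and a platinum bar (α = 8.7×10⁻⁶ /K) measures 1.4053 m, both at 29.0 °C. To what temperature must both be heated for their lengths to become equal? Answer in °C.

Equal length when α₁L₁ΔT − α₂L₂ΔT = L₂ − L₁ = 1.10×10⁻³ m
α₁L₁ = 2.569686×10⁻⁵, α₂L₂ = 1.222611×10⁻⁵ → Δ(αL) = 1.347075×10⁻⁵ m/K
ΔT = 1.10×10⁻³ / 1.347075×10⁻⁵ = 81.658 K, so T = 29.0 + 81.658 = 110.658 °C

T = 110.7 °C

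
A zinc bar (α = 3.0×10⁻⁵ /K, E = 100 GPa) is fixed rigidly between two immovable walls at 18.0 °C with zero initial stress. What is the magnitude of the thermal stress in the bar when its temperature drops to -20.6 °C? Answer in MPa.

Fully constrained: the free strain ε = αΔT is blocked, so σ = Eε = EαΔT.
|ΔT| = 38.6 K
σ = 100×10⁹ × 3.0×10⁻⁵ × 38.6 = 1.16×10⁸ Pa

σ = 116 MPa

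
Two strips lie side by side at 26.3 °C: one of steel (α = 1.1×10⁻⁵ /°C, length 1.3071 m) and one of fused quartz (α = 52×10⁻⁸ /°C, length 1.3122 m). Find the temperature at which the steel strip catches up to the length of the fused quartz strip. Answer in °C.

T = 398.7 °C

L₁(1 + α₁ΔT) = L₂(1 + α₂ΔT) ⇒ ΔT = (L₂ − L₁)/(α₁L₁ − α₂L₂)
L₂ − L₁ = 1.3122 − 1.3071 = 5.10×10⁻³ m
α₁L₁ − α₂L₂ = 1.1×10⁻⁵×1.3071 − 52×10⁻⁸×1.3122 = 1.3695756×10⁻⁵ m/K
ΔT = 5.10×10⁻³ / 1.3695756×10⁻⁵ = 372.378 K
T = 26.3 + 372.378 = 398.678 °C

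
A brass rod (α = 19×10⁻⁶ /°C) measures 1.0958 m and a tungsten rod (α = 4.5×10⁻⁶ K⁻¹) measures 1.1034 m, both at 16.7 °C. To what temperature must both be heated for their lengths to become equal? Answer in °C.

Equal length when α₁L₁ΔT − α₂L₂ΔT = L₂ − L₁ = 7.60×10⁻³ m
α₁L₁ = 2.08202×10⁻⁵, α₂L₂ = 4.9653×10⁻⁶ → Δ(αL) = 1.58549×10⁻⁵ m/K
ΔT = 7.60×10⁻³ / 1.58549×10⁻⁵ = 479.347 K, so T = 16.7 + 479.347 = 496.047 °C

T = 496.0 °C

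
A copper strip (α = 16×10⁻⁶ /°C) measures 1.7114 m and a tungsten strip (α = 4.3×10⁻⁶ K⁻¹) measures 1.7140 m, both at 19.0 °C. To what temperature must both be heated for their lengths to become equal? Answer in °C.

Equal length when α₁L₁ΔT − α₂L₂ΔT = L₂ − L₁ = 2.60×10⁻³ m
α₁L₁ = 2.73824×10⁻⁵, α₂L₂ = 7.3702×10⁻⁶ → Δ(αL) = 2.00122×10⁻⁵ m/K
ΔT = 2.60×10⁻³ / 2.00122×10⁻⁵ = 129.921 K, so T = 19.0 + 129.921 = 148.921 °C

T = 148.9 °C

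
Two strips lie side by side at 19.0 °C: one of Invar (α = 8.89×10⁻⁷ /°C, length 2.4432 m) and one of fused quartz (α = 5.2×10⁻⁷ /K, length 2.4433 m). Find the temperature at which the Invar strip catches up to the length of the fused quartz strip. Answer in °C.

T = 129.9 °C

Equal length when α₁L₁ΔT − α₂L₂ΔT = L₂ − L₁ = 1.00×10⁻⁴ m
α₁L₁ = 2.1720048×10⁻⁶, α₂L₂ = 1.270516×10⁻⁶ → Δ(αL) = 9.014888×10⁻⁷ m/K
ΔT = 1.00×10⁻⁴ / 9.014888×10⁻⁷ = 110.928 K, so T = 19.0 + 110.928 = 129.928 °C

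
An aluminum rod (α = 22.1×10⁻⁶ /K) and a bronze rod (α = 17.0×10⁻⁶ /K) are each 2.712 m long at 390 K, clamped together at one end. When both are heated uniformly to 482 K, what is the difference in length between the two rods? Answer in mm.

ΔT = 92 K
aluminum: ΔL = 22.1×10⁻⁶ × 2.712 m × 92 = 5.5140×10⁻³ m = 5.5140 mm
bronze: ΔL = 17.0×10⁻⁶ × 2.712 m × 92 = 4.2416×10⁻³ m = 4.2416 mm
difference = 5.5140 − 4.2416 = 1.2724 mm

1.27 mm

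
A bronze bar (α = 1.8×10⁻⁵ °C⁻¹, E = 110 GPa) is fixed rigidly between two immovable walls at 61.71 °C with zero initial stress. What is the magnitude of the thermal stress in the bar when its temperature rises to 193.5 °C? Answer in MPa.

Fully constrained: the free strain ε = αΔT is blocked, so σ = Eε = EαΔT.
|ΔT| = 131.79 K
σ = 110×10⁹ × 1.8×10⁻⁵ × 131.79 = 2.61×10⁸ Pa

σ = 261 MPa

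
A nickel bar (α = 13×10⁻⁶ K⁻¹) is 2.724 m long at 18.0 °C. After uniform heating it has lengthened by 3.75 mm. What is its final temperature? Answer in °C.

ΔL = αL₀ΔT ⇒ ΔT = ΔL / (αL₀)
ΔT = 3.75×10⁻³ m / (13×10⁻⁶ × 2.724 m) = 105.90 K
T = 18.0 + 105.90 = 123.90 °C

T = 124 °C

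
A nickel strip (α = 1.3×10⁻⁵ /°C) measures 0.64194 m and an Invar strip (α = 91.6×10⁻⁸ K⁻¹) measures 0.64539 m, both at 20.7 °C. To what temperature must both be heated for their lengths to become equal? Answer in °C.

T = 465.6 °C

Equal length when α₁L₁ΔT − α₂L₂ΔT = L₂ − L₁ = 3.45×10⁻³ m
α₁L₁ = 8.34522×10⁻⁶, α₂L₂ = 5.9117724×10⁻⁷ → Δ(αL) = 7.75404276×10⁻⁶ m/K
ΔT = 3.45×10⁻³ / 7.75404276×10⁻⁶ = 444.929 K, so T = 20.7 + 444.929 = 465.629 °C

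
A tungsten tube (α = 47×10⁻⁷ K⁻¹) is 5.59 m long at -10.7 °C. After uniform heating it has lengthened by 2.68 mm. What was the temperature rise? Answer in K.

ΔL = αL₀ΔT ⇒ ΔT = ΔL / (αL₀)
ΔT = 2.68×10⁻³ m / (47×10⁻⁷ × 5.59 m) = 102.01 K

ΔT = 102 K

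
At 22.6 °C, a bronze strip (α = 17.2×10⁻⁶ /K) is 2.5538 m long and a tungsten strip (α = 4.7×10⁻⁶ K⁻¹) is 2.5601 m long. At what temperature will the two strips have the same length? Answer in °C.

L₁(1 + α₁ΔT) = L₂(1 + α₂ΔT) ⇒ ΔT = (L₂ − L₁)/(α₁L₁ − α₂L₂)
L₂ − L₁ = 2.5601 − 2.5538 = 6.30×10⁻³ m
α₁L₁ − α₂L₂ = 17.2×10⁻⁶×2.5538 − 4.7×10⁻⁶×2.5601 = 3.189289×10⁻⁵ m/K
ΔT = 6.30×10⁻³ / 3.189289×10⁻⁵ = 197.536 K
T = 22.6 + 197.536 = 220.136 °C

T = 220.1 °C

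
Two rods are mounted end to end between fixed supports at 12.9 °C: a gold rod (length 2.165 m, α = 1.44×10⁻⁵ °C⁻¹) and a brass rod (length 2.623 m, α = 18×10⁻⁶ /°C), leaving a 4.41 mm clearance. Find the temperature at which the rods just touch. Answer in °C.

Gap closes when ΔL₁ + ΔL₂ = 4.41 mm = 4.41×10⁻³ m
(α₁L₁ + α₂L₂)ΔT = g
α₁L₁ + α₂L₂ = 1.44×10⁻⁵×2.165 + 18×10⁻⁶×2.623 = 7.839×10⁻⁵ m/K
ΔT = 4.41×10⁻³ / 7.839×10⁻⁵ = 56.257 K
T = 12.9 + 56.257 = 69.157 °C

T = 69.2 °C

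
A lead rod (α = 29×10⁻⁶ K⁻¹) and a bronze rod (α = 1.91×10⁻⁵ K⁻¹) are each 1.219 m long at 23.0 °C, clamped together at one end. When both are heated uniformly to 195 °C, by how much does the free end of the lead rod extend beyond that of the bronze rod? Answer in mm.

2.08 mm

ΔT = 172.0 K
lead: ΔL = 29×10⁻⁶ × 1.219 m × 172.0 = 6.0804×10⁻³ m = 6.0804 mm
bronze: ΔL = 1.91×10⁻⁵ × 1.219 m × 172.0 = 4.0047×10⁻³ m = 4.0047 mm
difference = 6.0804 − 4.0047 = 2.0757 mm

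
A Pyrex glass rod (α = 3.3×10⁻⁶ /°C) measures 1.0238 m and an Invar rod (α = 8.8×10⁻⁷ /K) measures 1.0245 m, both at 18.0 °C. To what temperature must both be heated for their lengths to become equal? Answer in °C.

L₁(1 + α₁ΔT) = L₂(1 + α₂ΔT) ⇒ ΔT = (L₂ − L₁)/(α₁L₁ − α₂L₂)
L₂ − L₁ = 1.0245 − 1.0238 = 7.00×10⁻⁴ m
α₁L₁ − α₂L₂ = 3.3×10⁻⁶×1.0238 − 8.8×10⁻⁷×1.0245 = 2.47698×10⁻⁶ m/K
ΔT = 7.00×10⁻⁴ / 2.47698×10⁻⁶ = 282.602 K
T = 18.0 + 282.602 = 300.602 °C

T = 300.6 °C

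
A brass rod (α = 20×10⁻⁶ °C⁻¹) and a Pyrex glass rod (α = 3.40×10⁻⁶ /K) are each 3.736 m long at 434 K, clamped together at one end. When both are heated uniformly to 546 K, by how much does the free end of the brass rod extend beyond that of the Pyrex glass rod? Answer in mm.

6.95 mm

ΔT = 112 K
brass: ΔL = 20×10⁻⁶ × 3.736 m × 112 = 8.3686×10⁻³ m = 8.3686 mm
Pyrex glass: ΔL = 3.40×10⁻⁶ × 3.736 m × 112 = 1.4227×10⁻³ m = 1.4227 mm
difference = 8.3686 − 1.4227 = 6.9459 mm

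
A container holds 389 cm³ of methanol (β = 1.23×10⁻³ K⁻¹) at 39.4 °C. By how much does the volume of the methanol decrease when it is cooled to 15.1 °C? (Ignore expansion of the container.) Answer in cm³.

ΔV = 11.6 cm³

|ΔT| = |15.1 − 39.4| = 24.3 K
ΔV = βV₀ΔT = (1.23×10⁻³)(389)(24.3) = 11.6 cm³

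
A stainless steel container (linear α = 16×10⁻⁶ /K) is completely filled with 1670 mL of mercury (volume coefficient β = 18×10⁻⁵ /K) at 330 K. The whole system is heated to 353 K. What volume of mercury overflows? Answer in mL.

The container also expands: β_container ≈ 3α = 4.8×10⁻⁵ /K
Net overflow = V₀(β_liq − 3α_cont)ΔT
β − 3α = 1.80×10⁻⁴ − 4.8×10⁻⁵ = 1.32×10⁻⁴ /K; ΔT = 23 K
ΔV = 1670 × 1.32×10⁻⁴ × 23 = 5.07 mL

5.07 mL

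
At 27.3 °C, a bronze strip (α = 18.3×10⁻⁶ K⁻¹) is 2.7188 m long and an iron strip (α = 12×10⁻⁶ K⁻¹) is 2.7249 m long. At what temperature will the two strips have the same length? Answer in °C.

L₁(1 + α₁ΔT) = L₂(1 + α₂ΔT) ⇒ ΔT = (L₂ − L₁)/(α₁L₁ − α₂L₂)
L₂ − L₁ = 2.7249 − 2.7188 = 6.10×10⁻³ m
α₁L₁ − α₂L₂ = 18.3×10⁻⁶×2.7188 − 12×10⁻⁶×2.7249 = 1.705524×10⁻⁵ m/K
ΔT = 6.10×10⁻³ / 1.705524×10⁻⁵ = 357.661 K
T = 27.3 + 357.661 = 384.961 °C

T = 385.0 °C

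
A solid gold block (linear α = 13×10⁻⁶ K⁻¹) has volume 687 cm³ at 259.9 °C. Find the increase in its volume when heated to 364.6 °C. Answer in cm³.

Isotropic solid: β ≈ 3α = 3.9×10⁻⁵ /K; ΔT = 104.7 K
ΔV = 3αV₀ΔT = 3(13×10⁻⁶)(687)(104.7) = 2.81 cm³

ΔV = 2.81 cm³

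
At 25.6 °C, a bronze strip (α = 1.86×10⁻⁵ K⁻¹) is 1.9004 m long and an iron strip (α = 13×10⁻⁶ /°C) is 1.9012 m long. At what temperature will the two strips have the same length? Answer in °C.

T = 100.8 °C

Equal length when α₁L₁ΔT − α₂L₂ΔT = L₂ − L₁ = 8.00×10⁻⁴ m
α₁L₁ = 3.534744×10⁻⁵, α₂L₂ = 2.47156×10⁻⁵ → Δ(αL) = 1.063184×10⁻⁵ m/K
ΔT = 8.00×10⁻⁴ / 1.063184×10⁻⁵ = 75.246 K, so T = 25.6 + 75.246 = 100.846 °C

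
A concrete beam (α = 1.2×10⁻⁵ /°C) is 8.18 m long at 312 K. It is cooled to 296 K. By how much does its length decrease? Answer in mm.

|ΔT| = |296 − 312| = 16 K
ΔL = αL₀ΔT = (1.2×10⁻⁵)(8.18)(16) = 1.57×10⁻³ m

ΔL = 1.57 mm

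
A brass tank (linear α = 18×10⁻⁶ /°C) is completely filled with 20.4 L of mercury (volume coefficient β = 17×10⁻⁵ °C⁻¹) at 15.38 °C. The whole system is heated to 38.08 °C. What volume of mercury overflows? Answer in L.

0.0537 L

The tank also expands: β_container ≈ 3α = 5.4×10⁻⁵ /K
Net overflow = V₀(β_liq − 3α_cont)ΔT
β − 3α = 1.70×10⁻⁴ − 5.4×10⁻⁵ = 1.16×10⁻⁴ /K; ΔT = 22.70 K
ΔV = 20.4 × 1.16×10⁻⁴ × 22.70 = 0.0537 L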